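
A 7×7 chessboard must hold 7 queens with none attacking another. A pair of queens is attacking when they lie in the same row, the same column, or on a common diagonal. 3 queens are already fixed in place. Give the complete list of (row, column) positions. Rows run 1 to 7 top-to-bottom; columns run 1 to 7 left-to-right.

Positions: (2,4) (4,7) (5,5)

(1,2) (2,4) (3,1) (4,7) (5,5) (6,3) (7,6)

Row 1: attacked by (2,4)→{3,4,5}; (4,7)→{4,7}; (5,5)→{1,5}. Safe: 2, 6. Place at column 2.
Row 3: attacked by (1,2)→{2,4}; (2,4)→{3,4,5}; (4,7)→{6,7}; (5,5)→{3,5,7}. Safe: 1. Place at column 1.
Row 6: attacked by (1,2)→{2,7}; (2,4)→{4}; (3,1)→{1,4}; (4,7)→{5,7}; (5,5)→{4,5,6}. Safe: 3. Place at column 3.
Row 7: attacked by (1,2)→{2}; (2,4)→{4}; (3,1)→{1,5}; (4,7)→{4,7}; (5,5)→{3,5,7}; (6,3)→{2,3,4}. Safe: 6. Place at column 6.
Columns [2, 4, 1, 7, 5, 3, 6], r−c [-1, -2, 2, -3, 0, 3, 1], r+c [3, 6, 4, 11, 10, 9, 13] are all distinct, so no two queens attack.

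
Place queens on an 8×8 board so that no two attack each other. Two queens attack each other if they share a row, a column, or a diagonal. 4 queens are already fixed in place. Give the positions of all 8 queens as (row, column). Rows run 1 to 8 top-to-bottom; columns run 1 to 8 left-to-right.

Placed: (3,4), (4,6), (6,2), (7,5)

(1,1) (2,7) (3,4) (4,6) (5,8) (6,2) (7,5) (8,3)

Row 1: attacked by (3,4)→{2,4,6}; (4,6)→{3,6}; (6,2)→{2,7}; (7,5)→{5}. Safe: 1, 8. Place at column 1.
Row 2: attacked by (1,1)→{1,2}; (3,4)→{3,4,5}; (4,6)→{4,6,8}; (6,2)→{2,6}; (7,5)→{5}. Safe: 7. Place at column 7.
Row 5: attacked by (1,1)→{1,5}; (2,7)→{4,7}; (3,4)→{2,4,6}; (4,6)→{5,6,7}; (6,2)→{1,2,3}; (7,5)→{3,5,7}. Safe: 8. Place at column 8.
Row 8: attacked by (1,1)→{1,8}; (2,7)→{1,7}; (3,4)→{4}; (4,6)→{2,6}; (5,8)→{5,8}; (6,2)→{2,4}; (7,5)→{4,5,6}. Safe: 3. Place at column 3.
Columns [1, 7, 4, 6, 8, 2, 5, 3], r−c [0, -5, -1, -2, -3, 4, 2, 5], r+c [2, 9, 7, 10, 13, 8, 12, 11] are all distinct, so no two queens attack.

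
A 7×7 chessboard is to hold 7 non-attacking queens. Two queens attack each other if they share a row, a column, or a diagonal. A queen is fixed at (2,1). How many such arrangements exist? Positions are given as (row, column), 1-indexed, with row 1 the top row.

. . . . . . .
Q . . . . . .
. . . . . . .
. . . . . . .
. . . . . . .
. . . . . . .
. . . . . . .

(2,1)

7

Branch on row 1: col 3 → 2; col 4 → 2; col 5 → 2; col 6 → 1; col 7 → 0.
Sum: 2 + 2 + 2 + 1 + 0 = 7.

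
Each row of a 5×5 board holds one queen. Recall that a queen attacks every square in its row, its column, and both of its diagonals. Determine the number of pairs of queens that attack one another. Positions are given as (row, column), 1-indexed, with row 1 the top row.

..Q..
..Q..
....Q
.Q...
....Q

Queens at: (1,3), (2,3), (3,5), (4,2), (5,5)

3

Same column: (1,3)–(2,3) (column 3); (3,5)–(5,5) (column 5).
Same diagonal: (1,3)–(3,5) (|1−3| = |3−5| = 2).
Total attacking pairs: 3.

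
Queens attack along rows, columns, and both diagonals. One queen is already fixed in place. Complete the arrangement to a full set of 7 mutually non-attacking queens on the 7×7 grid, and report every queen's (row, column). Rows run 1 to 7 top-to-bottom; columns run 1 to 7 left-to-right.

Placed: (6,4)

(1,5) (2,2) (3,6) (4,3) (5,7) (6,4) (7,1)

Row 1: attacked by (6,4)→{4}. Safe: 1, 2, 3, 5, 6, 7. Place at column 5.
Row 2: attacked by (1,5)→{4,5,6}; (6,4)→{4}. Safe: 1, 2, 3, 7. Place at column 2.
Row 3: attacked by (1,5)→{3,5,7}; (2,2)→{1,2,3}; (6,4)→{1,4,7}. Safe: 6. Place at column 6.
Row 4: attacked by (1,5)→{2,5}; (2,2)→{2,4}; (3,6)→{5,6,7}; (6,4)→{2,4,6}. Safe: 1, 3. Place at column 3.
Row 5: attacked by (1,5)→{1,5}; (2,2)→{2,5}; (3,6)→{4,6}; (4,3)→{2,3,4}; (6,4)→{3,4,5}. Safe: 7. Place at column 7.
Row 7: attacked by (1,5)→{5}; (2,2)→{2,7}; (3,6)→{2,6}; (4,3)→{3,6}; (5,7)→{5,7}; (6,4)→{3,4,5}. Safe: 1. Place at column 1.
Columns [5, 2, 6, 3, 7, 4, 1], r−c [-4, 0, -3, 1, -2, 2, 6], r+c [6, 4, 9, 7, 12, 10, 8] are all distinct, so no two queens attack.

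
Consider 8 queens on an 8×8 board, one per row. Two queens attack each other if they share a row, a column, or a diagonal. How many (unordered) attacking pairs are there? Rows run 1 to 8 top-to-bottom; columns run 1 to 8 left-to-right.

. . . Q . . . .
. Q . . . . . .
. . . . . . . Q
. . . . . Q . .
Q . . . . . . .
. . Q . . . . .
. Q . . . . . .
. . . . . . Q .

2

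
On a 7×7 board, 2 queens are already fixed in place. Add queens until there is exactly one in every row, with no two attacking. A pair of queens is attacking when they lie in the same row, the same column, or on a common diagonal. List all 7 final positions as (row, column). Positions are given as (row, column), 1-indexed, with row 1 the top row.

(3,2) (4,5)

(1,3) (2,6) (3,2) (4,5) (5,1) (6,4) (7,7)

Row 1: attacked by (3,2)→{2,4}; (4,5)→{2,5}. Safe: 1, 3, 6, 7. Place at column 3.
Row 2: attacked by (1,3)→{2,3,4}; (3,2)→{1,2,3}; (4,5)→{3,5,7}. Safe: 6. Place at column 6.
Row 5: attacked by (1,3)→{3,7}; (2,6)→{3,6}; (3,2)→{2,4}; (4,5)→{4,5,6}. Safe: 1. Place at column 1.
Row 6: attacked by (1,3)→{3}; (2,6)→{2,6}; (3,2)→{2,5}; (4,5)→{3,5,7}; (5,1)→{1,2}. Safe: 4. Place at column 4.
Row 7: attacked by (1,3)→{3}; (2,6)→{1,6}; (3,2)→{2,6}; (4,5)→{2,5}; (5,1)→{1,3}; (6,4)→{3,4,5}. Safe: 7. Place at column 7.
Columns [3, 6, 2, 5, 1, 4, 7], r−c [-2, -4, 1, -1, 4, 2, 0], r+c [4, 8, 5, 9, 6, 10, 14] are all distinct, so no two queens attack.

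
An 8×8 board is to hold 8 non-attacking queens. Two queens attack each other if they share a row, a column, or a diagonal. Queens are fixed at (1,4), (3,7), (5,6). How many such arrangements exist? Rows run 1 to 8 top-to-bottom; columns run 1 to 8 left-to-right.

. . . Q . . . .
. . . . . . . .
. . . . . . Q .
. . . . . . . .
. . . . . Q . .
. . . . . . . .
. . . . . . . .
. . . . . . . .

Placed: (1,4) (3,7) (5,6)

Branch on row 2: col 1 → 0; col 2 → 2.
Sum: 0 + 2 = 2.

2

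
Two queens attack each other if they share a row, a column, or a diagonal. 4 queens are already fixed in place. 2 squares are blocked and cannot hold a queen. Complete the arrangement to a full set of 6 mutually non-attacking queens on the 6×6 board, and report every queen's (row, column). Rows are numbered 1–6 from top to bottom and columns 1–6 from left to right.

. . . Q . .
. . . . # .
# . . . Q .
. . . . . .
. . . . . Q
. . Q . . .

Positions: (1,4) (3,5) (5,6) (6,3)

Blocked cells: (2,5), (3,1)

Row 2: attacked by (1,4)→{3,4,5}; (3,5)→{4,5,6}; (5,6)→{3,6}; (6,3)→{3}. Blocked: 5. Safe: 1, 2. Place at column 1.
Row 4: attacked by (1,4)→{1,4}; (2,1)→{1,3}; (3,5)→{4,5,6}; (5,6)→{5,6}; (6,3)→{1,3,5}. Safe: 2. Place at column 2.
Columns [4, 1, 5, 2, 6, 3], r−c [-3, 1, -2, 2, -1, 3], r+c [5, 3, 8, 6, 11, 9] are all distinct, so no two queens attack.

(1,4) (2,1) (3,5) (4,2) (5,6) (6,3)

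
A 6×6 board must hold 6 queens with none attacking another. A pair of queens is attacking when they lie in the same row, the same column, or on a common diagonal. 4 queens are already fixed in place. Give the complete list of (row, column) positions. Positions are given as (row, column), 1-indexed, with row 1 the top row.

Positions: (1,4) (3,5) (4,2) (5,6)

Row 2: attacked by (1,4)→{3,4,5}; (3,5)→{4,5,6}; (4,2)→{2,4}; (5,6)→{3,6}. Safe: 1. Place at column 1.
Row 6: attacked by (1,4)→{4}; (2,1)→{1,5}; (3,5)→{2,5}; (4,2)→{2,4}; (5,6)→{5,6}. Safe: 3. Place at column 3.
Columns [4, 1, 5, 2, 6, 3], r−c [-3, 1, -2, 2, -1, 3], r+c [5, 3, 8, 6, 11, 9] are all distinct, so no two queens attack.

(1,4) (2,1) (3,5) (4,2) (5,6) (6,3)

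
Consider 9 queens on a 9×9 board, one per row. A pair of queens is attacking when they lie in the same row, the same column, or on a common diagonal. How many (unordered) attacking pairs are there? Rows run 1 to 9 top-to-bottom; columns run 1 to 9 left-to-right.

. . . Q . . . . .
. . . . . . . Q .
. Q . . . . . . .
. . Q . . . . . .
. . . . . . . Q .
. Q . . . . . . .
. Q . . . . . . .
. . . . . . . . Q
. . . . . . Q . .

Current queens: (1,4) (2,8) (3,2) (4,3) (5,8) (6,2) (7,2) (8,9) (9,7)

7

Same column: (2,8)–(5,8) (column 8); (3,2)–(6,2) (column 2); (3,2)–(7,2) (column 2); (6,2)–(7,2) (column 2).
Same diagonal: (1,4)–(3,2) (|1−3| = |4−2| = 2); (1,4)–(5,8) (|1−5| = |4−8| = 4); (3,2)–(4,3) (|3−4| = |2−3| = 1).
Total attacking pairs: 7.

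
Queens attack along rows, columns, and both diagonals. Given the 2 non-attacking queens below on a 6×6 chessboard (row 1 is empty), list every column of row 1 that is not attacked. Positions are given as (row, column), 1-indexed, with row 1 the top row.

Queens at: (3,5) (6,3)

(3,5) attacks row 1 at column 5 and diagonals 3.
(6,3) attacks row 1 at column 3.
Attacked columns: {3, 5}. Safe: {1, 2, 4, 6}.

columns 1, 2, 4, 6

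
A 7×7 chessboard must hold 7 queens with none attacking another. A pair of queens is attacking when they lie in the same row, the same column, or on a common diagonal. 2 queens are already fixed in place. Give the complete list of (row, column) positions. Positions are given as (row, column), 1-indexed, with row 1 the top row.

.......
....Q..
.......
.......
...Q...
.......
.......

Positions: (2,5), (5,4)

(1,3) (2,5) (3,7) (4,2) (5,4) (6,6) (7,1)

Row 1: attacked by (2,5)→{4,5,6}; (5,4)→{4}. Safe: 1, 2, 3, 7. Place at column 3.
Row 3: attacked by (1,3)→{1,3,5}; (2,5)→{4,5,6}; (5,4)→{2,4,6}. Safe: 7. Place at column 7.
Row 4: attacked by (1,3)→{3,6}; (2,5)→{3,5,7}; (3,7)→{6,7}; (5,4)→{3,4,5}. Safe: 1, 2. Place at column 2.
Row 6: attacked by (1,3)→{3}; (2,5)→{1,5}; (3,7)→{4,7}; (4,2)→{2,4}; (5,4)→{3,4,5}. Safe: 6. Place at column 6.
Row 7: attacked by (1,3)→{3}; (2,5)→{5}; (3,7)→{3,7}; (4,2)→{2,5}; (5,4)→{2,4,6}; (6,6)→{5,6,7}. Safe: 1. Place at column 1.
Columns [3, 5, 7, 2, 4, 6, 1], r−c [-2, -3, -4, 2, 1, 0, 6], r+c [4, 7, 10, 6, 9, 12, 8] are all distinct, so no two queens attack.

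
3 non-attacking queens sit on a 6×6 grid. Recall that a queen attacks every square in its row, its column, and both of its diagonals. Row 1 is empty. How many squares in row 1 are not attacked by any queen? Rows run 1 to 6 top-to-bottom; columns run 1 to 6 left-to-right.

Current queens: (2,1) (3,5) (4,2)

(2,1) attacks row 1 at column 1 and diagonals 2.
(3,5) attacks row 1 at column 5 and diagonals 3.
(4,2) attacks row 1 at column 2 and diagonals 5.
Attacked columns: {1, 2, 3, 5}. Safe: {4, 6}.

2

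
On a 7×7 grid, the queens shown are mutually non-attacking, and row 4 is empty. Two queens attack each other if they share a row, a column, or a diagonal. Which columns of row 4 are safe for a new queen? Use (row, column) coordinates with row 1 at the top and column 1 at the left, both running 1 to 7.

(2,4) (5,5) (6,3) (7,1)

columns 7

(2,4) attacks row 4 at column 4 and diagonals 2, 6.
(5,5) attacks row 4 at column 5 and diagonals 4, 6.
(6,3) attacks row 4 at column 3 and diagonals 1, 5.
(7,1) attacks row 4 at column 1 and diagonals 4.
Attacked columns: {1, 2, 3, 4, 5, 6}. Safe: {7}.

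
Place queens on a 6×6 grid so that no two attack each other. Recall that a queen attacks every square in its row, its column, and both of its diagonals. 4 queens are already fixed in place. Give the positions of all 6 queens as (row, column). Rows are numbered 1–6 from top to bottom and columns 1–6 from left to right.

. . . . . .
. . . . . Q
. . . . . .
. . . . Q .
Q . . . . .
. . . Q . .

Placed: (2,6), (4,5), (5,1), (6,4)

(1,3) (2,6) (3,2) (4,5) (5,1) (6,4)

Row 1: attacked by (2,6)→{5,6}; (4,5)→{2,5}; (5,1)→{1,5}; (6,4)→{4}. Safe: 3. Place at column 3.
Row 3: attacked by (1,3)→{1,3,5}; (2,6)→{5,6}; (4,5)→{4,5,6}; (5,1)→{1,3}; (6,4)→{1,4}. Safe: 2. Place at column 2.
Columns [3, 6, 2, 5, 1, 4], r−c [-2, -4, 1, -1, 4, 2], r+c [4, 8, 5, 9, 6, 10] are all distinct, so no two queens attack.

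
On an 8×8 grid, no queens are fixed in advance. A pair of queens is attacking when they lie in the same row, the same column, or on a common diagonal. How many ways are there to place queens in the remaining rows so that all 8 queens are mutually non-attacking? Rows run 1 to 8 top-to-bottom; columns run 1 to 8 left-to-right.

Branch on row 1: col 1 → 4; col 2 → 8; col 3 → 16; col 4 → 18; col 5 → 18; col 6 → 16; col 7 → 8; col 8 → 4.
Sum: 4 + 8 + 16 + 18 + 18 + 16 + 8 + 4 = 92.
(This is the classic 8-queens count.)

92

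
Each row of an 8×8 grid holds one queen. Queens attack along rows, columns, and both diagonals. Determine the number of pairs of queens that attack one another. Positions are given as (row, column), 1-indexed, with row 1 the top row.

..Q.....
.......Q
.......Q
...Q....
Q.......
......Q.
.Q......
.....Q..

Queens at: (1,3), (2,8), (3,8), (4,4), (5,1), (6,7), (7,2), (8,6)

1

Same column: (2,8)–(3,8) (column 8).
Total attacking pairs: 1.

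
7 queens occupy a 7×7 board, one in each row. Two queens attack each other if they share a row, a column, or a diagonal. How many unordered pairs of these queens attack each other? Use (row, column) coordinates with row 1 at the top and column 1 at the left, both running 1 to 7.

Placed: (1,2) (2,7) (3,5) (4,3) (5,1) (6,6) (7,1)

Same column: (5,1)–(7,1) (column 1).
Same diagonal: (3,5)–(7,1) (|3−7| = |5−1| = 4).
Total attacking pairs: 2.

2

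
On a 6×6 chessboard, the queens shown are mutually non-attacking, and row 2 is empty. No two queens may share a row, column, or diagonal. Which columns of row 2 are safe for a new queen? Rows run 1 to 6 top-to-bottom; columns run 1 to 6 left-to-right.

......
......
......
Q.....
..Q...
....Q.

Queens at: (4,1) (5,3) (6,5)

columns 2, 4

(4,1) attacks row 2 at column 1 and diagonals 3.
(5,3) attacks row 2 at column 3 and diagonals 6.
(6,5) attacks row 2 at column 5 and diagonals 1.
Attacked columns: {1, 3, 5, 6}. Safe: {2, 4}.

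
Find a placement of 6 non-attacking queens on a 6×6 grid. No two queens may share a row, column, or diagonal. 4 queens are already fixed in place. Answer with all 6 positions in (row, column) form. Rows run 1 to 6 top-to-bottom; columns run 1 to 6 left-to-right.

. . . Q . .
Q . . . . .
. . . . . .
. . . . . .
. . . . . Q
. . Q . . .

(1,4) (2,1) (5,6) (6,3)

(1,4) (2,1) (3,5) (4,2) (5,6) (6,3)

Row 3: attacked by (1,4)→{2,4,6}; (2,1)→{1,2}; (5,6)→{4,6}; (6,3)→{3,6}. Safe: 5. Place at column 5.
Row 4: attacked by (1,4)→{1,4}; (2,1)→{1,3}; (3,5)→{4,5,6}; (5,6)→{5,6}; (6,3)→{1,3,5}. Safe: 2. Place at column 2.
Columns [4, 1, 5, 2, 6, 3], r−c [-3, 1, -2, 2, -1, 3], r+c [5, 3, 8, 6, 11, 9] are all distinct, so no two queens attack.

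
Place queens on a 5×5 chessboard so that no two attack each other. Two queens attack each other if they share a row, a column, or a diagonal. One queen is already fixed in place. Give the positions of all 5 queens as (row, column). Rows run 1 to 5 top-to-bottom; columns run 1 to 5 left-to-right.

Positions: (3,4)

Row 1: attacked by (3,4)→{2,4}. Safe: 1, 3, 5. Place at column 5.
Row 2: attacked by (1,5)→{4,5}; (3,4)→{3,4,5}. Safe: 1, 2. Place at column 2.
Row 4: attacked by (1,5)→{2,5}; (2,2)→{2,4}; (3,4)→{3,4,5}. Safe: 1. Place at column 1.
Row 5: attacked by (1,5)→{1,5}; (2,2)→{2,5}; (3,4)→{2,4}; (4,1)→{1,2}. Safe: 3. Place at column 3.
Columns [5, 2, 4, 1, 3], r−c [-4, 0, -1, 3, 2], r+c [6, 4, 7, 5, 8] are all distinct, so no two queens attack.

(1,5) (2,2) (3,4) (4,1) (5,3)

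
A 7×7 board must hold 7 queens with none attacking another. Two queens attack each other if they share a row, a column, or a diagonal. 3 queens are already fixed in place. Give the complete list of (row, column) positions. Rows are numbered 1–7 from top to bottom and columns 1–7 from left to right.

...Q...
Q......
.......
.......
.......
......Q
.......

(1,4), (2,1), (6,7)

Row 3: attacked by (1,4)→{2,4,6}; (2,1)→{1,2}; (6,7)→{4,7}. Safe: 3, 5. Place at column 3.
Row 4: attacked by (1,4)→{1,4,7}; (2,1)→{1,3}; (3,3)→{2,3,4}; (6,7)→{5,7}. Safe: 6. Place at column 6.
Row 5: attacked by (1,4)→{4}; (2,1)→{1,4}; (3,3)→{1,3,5}; (4,6)→{5,6,7}; (6,7)→{6,7}. Safe: 2. Place at column 2.
Row 7: attacked by (1,4)→{4}; (2,1)→{1,6}; (3,3)→{3,7}; (4,6)→{3,6}; (5,2)→{2,4}; (6,7)→{6,7}. Safe: 5. Place at column 5.
Columns [4, 1, 3, 6, 2, 7, 5], r−c [-3, 1, 0, -2, 3, -1, 2], r+c [5, 3, 6, 10, 7, 13, 12] are all distinct, so no two queens attack.

(1,4) (2,1) (3,3) (4,6) (5,2) (6,7) (7,5)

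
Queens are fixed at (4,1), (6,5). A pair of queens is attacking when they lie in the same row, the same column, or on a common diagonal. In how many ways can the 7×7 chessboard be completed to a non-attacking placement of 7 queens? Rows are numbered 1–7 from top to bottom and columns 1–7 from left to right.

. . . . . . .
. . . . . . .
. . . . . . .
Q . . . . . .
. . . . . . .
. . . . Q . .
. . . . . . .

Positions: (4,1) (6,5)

Branch on row 1: col 2 → 1; col 3 → 0; col 6 → 1; col 7 → 0.
Sum: 1 + 0 + 1 + 0 = 2.

2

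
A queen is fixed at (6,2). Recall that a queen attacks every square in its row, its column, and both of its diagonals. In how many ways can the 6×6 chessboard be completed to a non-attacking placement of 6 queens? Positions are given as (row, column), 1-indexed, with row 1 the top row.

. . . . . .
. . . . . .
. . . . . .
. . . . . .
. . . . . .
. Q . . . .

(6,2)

Branch on row 1: col 1 → 0; col 3 → 0; col 4 → 0; col 5 → 1; col 6 → 0.
Sum: 0 + 0 + 0 + 1 + 0 = 1.

1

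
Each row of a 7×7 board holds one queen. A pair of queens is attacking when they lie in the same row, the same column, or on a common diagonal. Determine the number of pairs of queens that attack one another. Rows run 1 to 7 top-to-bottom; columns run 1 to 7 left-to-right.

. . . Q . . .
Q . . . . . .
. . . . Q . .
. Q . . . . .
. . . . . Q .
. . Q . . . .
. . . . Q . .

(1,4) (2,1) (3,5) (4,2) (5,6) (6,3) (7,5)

2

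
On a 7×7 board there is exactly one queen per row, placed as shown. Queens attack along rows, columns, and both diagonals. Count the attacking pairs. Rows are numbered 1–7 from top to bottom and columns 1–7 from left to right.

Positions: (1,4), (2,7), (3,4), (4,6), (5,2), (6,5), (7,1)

2

Same column: (1,4)–(3,4) (column 4).
Same diagonal: (3,4)–(5,2) (|3−5| = |4−2| = 2).
Total attacking pairs: 2.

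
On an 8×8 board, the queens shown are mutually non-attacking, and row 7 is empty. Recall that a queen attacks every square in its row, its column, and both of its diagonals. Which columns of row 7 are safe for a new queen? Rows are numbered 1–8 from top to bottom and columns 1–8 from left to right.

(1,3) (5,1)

(1,3) attacks row 7 at column 3.
(5,1) attacks row 7 at column 1 and diagonals 3.
Attacked columns: {1, 3}. Safe: {2, 4, 5, 6, 7, 8}.

columns 2, 4, 5, 6, 7, 8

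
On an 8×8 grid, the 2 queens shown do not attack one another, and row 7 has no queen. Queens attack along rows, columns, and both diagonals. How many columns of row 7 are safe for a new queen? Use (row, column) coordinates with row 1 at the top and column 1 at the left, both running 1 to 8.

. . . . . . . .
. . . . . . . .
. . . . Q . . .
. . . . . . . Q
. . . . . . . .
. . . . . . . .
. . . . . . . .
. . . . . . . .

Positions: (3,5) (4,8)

5

(3,5) attacks row 7 at column 5 and diagonals 1.
(4,8) attacks row 7 at column 8 and diagonals 5.
Attacked columns: {1, 5, 8}. Safe: {2, 3, 4, 6, 7}.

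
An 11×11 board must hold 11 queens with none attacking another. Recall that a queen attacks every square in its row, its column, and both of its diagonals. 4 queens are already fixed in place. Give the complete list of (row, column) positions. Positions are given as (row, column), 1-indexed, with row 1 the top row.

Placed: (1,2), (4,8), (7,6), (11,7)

Row 2: attacked by (1,2)→{1,2,3}; (4,8)→{6,8,10}; (7,6)→{1,6,11}; (11,7)→{7}. Safe: 4, 5, 9. Place at column 9.
Row 3: attacked by (1,2)→{2,4}; (2,9)→{8,9,10}; (4,8)→{7,8,9}; (7,6)→{2,6,10}; (11,7)→{7}. Safe: 1, 3, 5, 11. Place at column 5.
Row 5: attacked by (1,2)→{2,6}; (2,9)→{6,9}; (3,5)→{3,5,7}; (4,8)→{7,8,9}; (7,6)→{4,6,8}; (11,7)→{1,7}. Safe: 10, 11. Place at column 10.
Row 6: attacked by (1,2)→{2,7}; (2,9)→{5,9}; (3,5)→{2,5,8}; (4,8)→{6,8,10}; (5,10)→{9,10,11}; (7,6)→{5,6,7}; (11,7)→{2,7}. Safe: 1, 3, 4. Place at column 3.
Row 8: attacked by (1,2)→{2,9}; (2,9)→{3,9}; (3,5)→{5,10}; (4,8)→{4,8}; (5,10)→{7,10}; (6,3)→{1,3,5}; (7,6)→{5,6,7}; (11,7)→{4,7,10}. Safe: 11. Place at column 11.
Row 9: attacked by (1,2)→{2,10}; (2,9)→{2,9}; (3,5)→{5,11}; (4,8)→{3,8}; (5,10)→{6,10}; (6,3)→{3,6}; (7,6)→{4,6,8}; (8,11)→{10,11}; (11,7)→{5,7,9}. Safe: 1. Place at column 1.
Row 10: attacked by (1,2)→{2,11}; (2,9)→{1,9}; (3,5)→{5}; (4,8)→{2,8}; (5,10)→{5,10}; (6,3)→{3,7}; (7,6)→{3,6,9}; (8,11)→{9,11}; (9,1)→{1,2}; (11,7)→{6,7,8}. Safe: 4. Place at column 4.
Columns [2, 9, 5, 8, 10, 3, 6, 11, 1, 4, 7], r−c [-1, -7, -2, -4, -5, 3, 1, -3, 8, 6, 4], r+c [3, 11, 8, 12, 15, 9, 13, 19, 10, 14, 18] are all distinct, so no two queens attack.

(1,2) (2,9) (3,5) (4,8) (5,10) (6,3) (7,6) (8,11) (9,1) (10,4) (11,7)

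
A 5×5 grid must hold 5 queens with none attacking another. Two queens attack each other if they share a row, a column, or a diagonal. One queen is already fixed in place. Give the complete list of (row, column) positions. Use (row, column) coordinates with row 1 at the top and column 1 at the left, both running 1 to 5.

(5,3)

Row 1: attacked by (5,3)→{3}. Safe: 1, 2, 4, 5. Place at column 1.
Row 2: attacked by (1,1)→{1,2}; (5,3)→{3}. Safe: 4, 5. Place at column 4.
Row 3: attacked by (1,1)→{1,3}; (2,4)→{3,4,5}; (5,3)→{1,3,5}. Safe: 2. Place at column 2.
Row 4: attacked by (1,1)→{1,4}; (2,4)→{2,4}; (3,2)→{1,2,3}; (5,3)→{2,3,4}. Safe: 5. Place at column 5.
Columns [1, 4, 2, 5, 3], r−c [0, -2, 1, -1, 2], r+c [2, 6, 5, 9, 8] are all distinct, so no two queens attack.

(1,1) (2,4) (3,2) (4,5) (5,3)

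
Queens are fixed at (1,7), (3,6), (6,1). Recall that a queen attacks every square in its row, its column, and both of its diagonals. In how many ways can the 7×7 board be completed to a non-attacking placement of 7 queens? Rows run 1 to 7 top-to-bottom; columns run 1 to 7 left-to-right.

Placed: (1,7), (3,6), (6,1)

1

Branch on row 2: col 2 → 0; col 3 → 1; col 4 → 0.
Sum: 0 + 1 + 0 = 1.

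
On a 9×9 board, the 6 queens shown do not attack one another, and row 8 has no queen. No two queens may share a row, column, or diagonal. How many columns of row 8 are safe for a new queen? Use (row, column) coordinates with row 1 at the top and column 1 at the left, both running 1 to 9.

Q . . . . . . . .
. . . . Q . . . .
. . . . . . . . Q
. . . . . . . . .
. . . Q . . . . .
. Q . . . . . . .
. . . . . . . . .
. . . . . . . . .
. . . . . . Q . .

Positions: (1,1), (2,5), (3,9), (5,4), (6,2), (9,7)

1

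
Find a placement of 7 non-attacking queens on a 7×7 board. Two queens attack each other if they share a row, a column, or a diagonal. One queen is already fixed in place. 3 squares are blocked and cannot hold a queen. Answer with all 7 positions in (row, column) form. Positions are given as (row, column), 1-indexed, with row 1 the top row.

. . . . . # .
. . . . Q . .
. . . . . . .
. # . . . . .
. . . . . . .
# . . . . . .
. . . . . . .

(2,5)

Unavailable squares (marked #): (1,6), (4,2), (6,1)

Row 1: attacked by (2,5)→{4,5,6}. Blocked: 6. Safe: 1, 2, 3, 7. Place at column 1.
Row 3: attacked by (1,1)→{1,3}; (2,5)→{4,5,6}. Safe: 2, 7. Place at column 2.
Row 4: attacked by (1,1)→{1,4}; (2,5)→{3,5,7}; (3,2)→{1,2,3}. Blocked: 2. Safe: 6. Place at column 6.
Row 5: attacked by (1,1)→{1,5}; (2,5)→{2,5}; (3,2)→{2,4}; (4,6)→{5,6,7}. Safe: 3. Place at column 3.
Row 6: attacked by (1,1)→{1,6}; (2,5)→{1,5}; (3,2)→{2,5}; (4,6)→{4,6}; (5,3)→{2,3,4}. Blocked: 1. Safe: 7. Place at column 7.
Row 7: attacked by (1,1)→{1,7}; (2,5)→{5}; (3,2)→{2,6}; (4,6)→{3,6}; (5,3)→{1,3,5}; (6,7)→{6,7}. Safe: 4. Place at column 4.
Columns [1, 5, 2, 6, 3, 7, 4], r−c [0, -3, 1, -2, 2, -1, 3], r+c [2, 7, 5, 10, 8, 13, 11] are all distinct, so no two queens attack.

(1,1) (2,5) (3,2) (4,6) (5,3) (6,7) (7,4)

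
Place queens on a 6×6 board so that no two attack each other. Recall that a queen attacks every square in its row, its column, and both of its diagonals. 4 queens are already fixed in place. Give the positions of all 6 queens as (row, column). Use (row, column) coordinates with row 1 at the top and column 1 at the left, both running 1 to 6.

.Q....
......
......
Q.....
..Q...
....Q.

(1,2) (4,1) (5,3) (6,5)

Row 2: attacked by (1,2)→{1,2,3}; (4,1)→{1,3}; (5,3)→{3,6}; (6,5)→{1,5}. Safe: 4. Place at column 4.
Row 3: attacked by (1,2)→{2,4}; (2,4)→{3,4,5}; (4,1)→{1,2}; (5,3)→{1,3,5}; (6,5)→{2,5}. Safe: 6. Place at column 6.
Columns [2, 4, 6, 1, 3, 5], r−c [-1, -2, -3, 3, 2, 1], r+c [3, 6, 9, 5, 8, 11] are all distinct, so no two queens attack.

(1,2) (2,4) (3,6) (4,1) (5,3) (6,5)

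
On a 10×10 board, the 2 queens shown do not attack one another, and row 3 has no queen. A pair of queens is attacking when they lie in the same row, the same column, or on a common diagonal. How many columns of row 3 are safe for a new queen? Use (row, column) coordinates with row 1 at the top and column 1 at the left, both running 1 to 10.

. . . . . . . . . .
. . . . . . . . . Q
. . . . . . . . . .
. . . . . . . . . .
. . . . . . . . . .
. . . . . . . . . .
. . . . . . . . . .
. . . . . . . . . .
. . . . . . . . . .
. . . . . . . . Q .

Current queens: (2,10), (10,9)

(2,10) attacks row 3 at column 10 and diagonals 9.
(10,9) attacks row 3 at column 9 and diagonals 2.
Attacked columns: {2, 9, 10}. Safe: {1, 3, 4, 5, 6, 7, 8}.

7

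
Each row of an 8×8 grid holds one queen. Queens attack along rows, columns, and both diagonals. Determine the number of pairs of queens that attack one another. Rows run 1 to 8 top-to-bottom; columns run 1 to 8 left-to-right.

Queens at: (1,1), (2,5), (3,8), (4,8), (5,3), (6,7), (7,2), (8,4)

2

Same column: (3,8)–(4,8) (column 8).
Same diagonal: (4,8)–(8,4) (|4−8| = |8−4| = 4).
Total attacking pairs: 2.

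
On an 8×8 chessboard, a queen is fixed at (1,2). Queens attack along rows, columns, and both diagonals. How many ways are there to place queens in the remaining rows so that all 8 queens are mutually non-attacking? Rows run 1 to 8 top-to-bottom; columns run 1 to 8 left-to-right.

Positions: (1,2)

8

Branch on row 2: col 4 → 1; col 5 → 2; col 6 → 2; col 7 → 2; col 8 → 1.
Sum: 1 + 2 + 2 + 2 + 1 = 8.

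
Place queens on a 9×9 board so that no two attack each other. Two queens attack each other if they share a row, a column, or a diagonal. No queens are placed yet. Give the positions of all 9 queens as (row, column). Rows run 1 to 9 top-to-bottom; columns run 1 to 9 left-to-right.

(1,1) (2,4) (3,7) (4,3) (5,8) (6,2) (7,5) (8,9) (9,6)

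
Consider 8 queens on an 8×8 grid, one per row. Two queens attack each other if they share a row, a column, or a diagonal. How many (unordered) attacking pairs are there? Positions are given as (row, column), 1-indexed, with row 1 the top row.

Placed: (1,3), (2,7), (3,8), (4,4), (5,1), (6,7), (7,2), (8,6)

3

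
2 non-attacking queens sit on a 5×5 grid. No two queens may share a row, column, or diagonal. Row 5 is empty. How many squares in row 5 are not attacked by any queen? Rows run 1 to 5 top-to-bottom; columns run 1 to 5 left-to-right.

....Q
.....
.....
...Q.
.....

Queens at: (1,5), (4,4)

1

(1,5) attacks row 5 at column 5 and diagonals 1.
(4,4) attacks row 5 at column 4 and diagonals 3, 5.
Attacked columns: {1, 3, 4, 5}. Safe: {2}.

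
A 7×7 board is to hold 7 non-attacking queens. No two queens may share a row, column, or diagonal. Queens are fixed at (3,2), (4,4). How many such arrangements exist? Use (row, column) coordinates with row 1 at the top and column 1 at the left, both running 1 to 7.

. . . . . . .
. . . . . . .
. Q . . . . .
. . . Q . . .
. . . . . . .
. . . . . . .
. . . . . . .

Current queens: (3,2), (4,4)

2

Branch on row 1: col 3 → 1; col 5 → 1; col 6 → 0.
Sum: 1 + 1 + 0 = 2.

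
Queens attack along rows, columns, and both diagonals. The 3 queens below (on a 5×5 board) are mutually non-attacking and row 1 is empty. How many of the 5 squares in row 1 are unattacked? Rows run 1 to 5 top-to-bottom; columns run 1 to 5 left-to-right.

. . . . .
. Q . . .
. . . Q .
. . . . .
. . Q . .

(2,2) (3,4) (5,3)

1

(2,2) attacks row 1 at column 2 and diagonals 1, 3.
(3,4) attacks row 1 at column 4 and diagonals 2.
(5,3) attacks row 1 at column 3.
Attacked columns: {1, 2, 3, 4}. Safe: {5}.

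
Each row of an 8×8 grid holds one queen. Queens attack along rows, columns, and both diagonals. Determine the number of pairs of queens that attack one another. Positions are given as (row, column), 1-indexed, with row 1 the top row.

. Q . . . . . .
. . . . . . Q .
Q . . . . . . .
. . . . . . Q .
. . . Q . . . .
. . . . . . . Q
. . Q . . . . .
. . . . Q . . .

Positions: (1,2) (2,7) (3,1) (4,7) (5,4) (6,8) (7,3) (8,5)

2

Same column: (2,7)–(4,7) (column 7).
Same diagonal: (2,7)–(5,4) (|2−5| = |7−4| = 3).
Total attacking pairs: 2.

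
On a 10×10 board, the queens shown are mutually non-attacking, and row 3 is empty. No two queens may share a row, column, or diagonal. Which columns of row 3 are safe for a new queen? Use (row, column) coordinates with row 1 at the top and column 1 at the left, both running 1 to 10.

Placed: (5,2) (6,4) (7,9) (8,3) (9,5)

(5,2) attacks row 3 at column 2 and diagonals 4.
(6,4) attacks row 3 at column 4 and diagonals 1, 7.
(7,9) attacks row 3 at column 9 and diagonals 5.
(8,3) attacks row 3 at column 3 and diagonals 8.
(9,5) attacks row 3 at column 5.
Attacked columns: {1, 2, 3, 4, 5, 7, 8, 9}. Safe: {6, 10}.

columns 6, 10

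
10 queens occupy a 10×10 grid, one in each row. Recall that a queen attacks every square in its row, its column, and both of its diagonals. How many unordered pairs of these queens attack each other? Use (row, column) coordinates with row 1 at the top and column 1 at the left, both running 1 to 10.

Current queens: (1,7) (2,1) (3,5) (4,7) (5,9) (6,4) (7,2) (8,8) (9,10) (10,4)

4

Same column: (1,7)–(4,7) (column 7); (6,4)–(10,4) (column 4).
Same diagonal: (1,7)–(3,5) (|1−3| = |7−5| = 2); (5,9)–(10,4) (|5−10| = |9−4| = 5).
Total attacking pairs: 4.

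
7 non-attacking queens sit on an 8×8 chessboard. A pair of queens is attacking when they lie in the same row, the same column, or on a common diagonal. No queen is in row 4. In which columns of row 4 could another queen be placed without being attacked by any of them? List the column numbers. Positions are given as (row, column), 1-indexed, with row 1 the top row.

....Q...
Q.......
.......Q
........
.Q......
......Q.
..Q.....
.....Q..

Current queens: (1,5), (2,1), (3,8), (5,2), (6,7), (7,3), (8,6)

(1,5) attacks row 4 at column 5 and diagonals 2, 8.
(2,1) attacks row 4 at column 1 and diagonals 3.
(3,8) attacks row 4 at column 8 and diagonals 7.
(5,2) attacks row 4 at column 2 and diagonals 1, 3.
(6,7) attacks row 4 at column 7 and diagonals 5.
(7,3) attacks row 4 at column 3 and diagonals 6.
(8,6) attacks row 4 at column 6 and diagonals 2.
Attacked columns: {1, 2, 3, 5, 6, 7, 8}. Safe: {4}.

columns 4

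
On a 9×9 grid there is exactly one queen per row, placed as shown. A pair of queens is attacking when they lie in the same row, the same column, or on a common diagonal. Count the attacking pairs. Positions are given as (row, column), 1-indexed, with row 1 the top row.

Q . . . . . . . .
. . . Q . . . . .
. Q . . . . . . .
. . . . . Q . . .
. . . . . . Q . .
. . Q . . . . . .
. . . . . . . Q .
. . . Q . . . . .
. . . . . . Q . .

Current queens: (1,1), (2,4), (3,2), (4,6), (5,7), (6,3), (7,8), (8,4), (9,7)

6

Same column: (2,4)–(8,4) (column 4); (5,7)–(9,7) (column 7).
Same diagonal: (2,4)–(4,6) (|2−4| = |4−6| = 2); (2,4)–(5,7) (|2−5| = |4−7| = 3); (4,6)–(5,7) (|4−5| = |6−7| = 1); (5,7)–(8,4) (|5−8| = |7−4| = 3).
Total attacking pairs: 6.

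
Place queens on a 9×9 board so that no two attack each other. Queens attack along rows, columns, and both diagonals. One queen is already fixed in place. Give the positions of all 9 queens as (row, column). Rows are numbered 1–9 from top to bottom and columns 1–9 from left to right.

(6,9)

(1,1) (2,7) (3,5) (4,8) (5,2) (6,9) (7,3) (8,6) (9,4)

Row 1: attacked by (6,9)→{4,9}. Safe: 1, 2, 3, 5, 6, 7, 8. Place at column 1.
Row 2: attacked by (1,1)→{1,2}; (6,9)→{5,9}. Safe: 3, 4, 6, 7, 8. Place at column 7.
Row 3: attacked by (1,1)→{1,3}; (2,7)→{6,7,8}; (6,9)→{6,9}. Safe: 2, 4, 5. Place at column 5.
Row 4: attacked by (1,1)→{1,4}; (2,7)→{5,7,9}; (3,5)→{4,5,6}; (6,9)→{7,9}. Safe: 2, 3, 8. Place at column 8.
Row 5: attacked by (1,1)→{1,5}; (2,7)→{4,7}; (3,5)→{3,5,7}; (4,8)→{7,8,9}; (6,9)→{8,9}. Safe: 2, 6. Place at column 2.
Row 7: attacked by (1,1)→{1,7}; (2,7)→{2,7}; (3,5)→{1,5,9}; (4,8)→{5,8}; (5,2)→{2,4}; (6,9)→{8,9}. Safe: 3, 6. Place at column 3.
Row 8: attacked by (1,1)→{1,8}; (2,7)→{1,7}; (3,5)→{5}; (4,8)→{4,8}; (5,2)→{2,5}; (6,9)→{7,9}; (7,3)→{2,3,4}. Safe: 6. Place at column 6.
Row 9: attacked by (1,1)→{1,9}; (2,7)→{7}; (3,5)→{5}; (4,8)→{3,8}; (5,2)→{2,6}; (6,9)→{6,9}; (7,3)→{1,3,5}; (8,6)→{5,6,7}. Safe: 4. Place at column 4.
Columns [1, 7, 5, 8, 2, 9, 3, 6, 4], r−c [0, -5, -2, -4, 3, -3, 4, 2, 5], r+c [2, 9, 8, 12, 7, 15, 10, 14, 13] are all distinct, so no two queens attack.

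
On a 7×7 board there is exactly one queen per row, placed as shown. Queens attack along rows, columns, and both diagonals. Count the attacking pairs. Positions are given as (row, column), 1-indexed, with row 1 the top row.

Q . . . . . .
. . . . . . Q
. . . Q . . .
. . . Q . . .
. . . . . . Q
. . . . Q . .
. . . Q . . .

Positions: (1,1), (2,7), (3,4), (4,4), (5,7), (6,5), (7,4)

6

Same column: (2,7)–(5,7) (column 7); (3,4)–(4,4) (column 4); (3,4)–(7,4) (column 4); (4,4)–(7,4) (column 4).
Same diagonal: (1,1)–(4,4) (|1−4| = |1−4| = 3); (6,5)–(7,4) (|6−7| = |5−4| = 1).
Total attacking pairs: 6.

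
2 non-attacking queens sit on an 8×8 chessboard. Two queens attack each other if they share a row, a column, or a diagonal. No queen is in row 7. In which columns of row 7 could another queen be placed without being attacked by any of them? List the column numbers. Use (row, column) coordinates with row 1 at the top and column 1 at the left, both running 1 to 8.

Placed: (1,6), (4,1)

columns 2, 3, 5, 7, 8

(1,6) attacks row 7 at column 6.
(4,1) attacks row 7 at column 1 and diagonals 4.
Attacked columns: {1, 4, 6}. Safe: {2, 3, 5, 7, 8}.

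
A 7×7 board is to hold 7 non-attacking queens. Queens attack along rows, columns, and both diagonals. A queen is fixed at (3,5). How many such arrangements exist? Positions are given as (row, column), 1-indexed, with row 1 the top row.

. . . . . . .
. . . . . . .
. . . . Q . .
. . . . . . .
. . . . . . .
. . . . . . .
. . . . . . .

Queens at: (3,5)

Branch on row 1: col 1 → 1; col 2 → 1; col 4 → 2; col 6 → 2.
Sum: 1 + 1 + 2 + 2 = 6.

6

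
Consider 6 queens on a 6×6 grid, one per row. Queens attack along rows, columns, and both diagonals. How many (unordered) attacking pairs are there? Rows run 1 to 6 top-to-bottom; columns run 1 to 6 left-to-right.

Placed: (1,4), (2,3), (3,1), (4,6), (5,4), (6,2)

Same column: (1,4)–(5,4) (column 4).
Same diagonal: (1,4)–(2,3) (|1−2| = |4−3| = 1).
Total attacking pairs: 2.

2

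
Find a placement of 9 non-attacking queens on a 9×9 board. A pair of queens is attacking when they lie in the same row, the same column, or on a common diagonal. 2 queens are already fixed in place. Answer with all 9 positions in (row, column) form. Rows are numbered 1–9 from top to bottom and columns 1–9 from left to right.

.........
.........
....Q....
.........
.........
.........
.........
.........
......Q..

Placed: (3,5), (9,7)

Row 1: attacked by (3,5)→{3,5,7}; (9,7)→{7}. Safe: 1, 2, 4, 6, 8, 9. Place at column 8.
Row 2: attacked by (1,8)→{7,8,9}; (3,5)→{4,5,6}; (9,7)→{7}. Safe: 1, 2, 3. Place at column 3.
Row 4: attacked by (1,8)→{5,8}; (2,3)→{1,3,5}; (3,5)→{4,5,6}; (9,7)→{2,7}. Safe: 9. Place at column 9.
Row 5: attacked by (1,8)→{4,8}; (2,3)→{3,6}; (3,5)→{3,5,7}; (4,9)→{8,9}; (9,7)→{3,7}. Safe: 1, 2. Place at column 1.
Row 6: attacked by (1,8)→{3,8}; (2,3)→{3,7}; (3,5)→{2,5,8}; (4,9)→{7,9}; (5,1)→{1,2}; (9,7)→{4,7}. Safe: 6. Place at column 6.
Row 7: attacked by (1,8)→{2,8}; (2,3)→{3,8}; (3,5)→{1,5,9}; (4,9)→{6,9}; (5,1)→{1,3}; (6,6)→{5,6,7}; (9,7)→{5,7,9}. Safe: 4. Place at column 4.
Row 8: attacked by (1,8)→{1,8}; (2,3)→{3,9}; (3,5)→{5}; (4,9)→{5,9}; (5,1)→{1,4}; (6,6)→{4,6,8}; (7,4)→{3,4,5}; (9,7)→{6,7,8}. Safe: 2. Place at column 2.
Columns [8, 3, 5, 9, 1, 6, 4, 2, 7], r−c [-7, -1, -2, -5, 4, 0, 3, 6, 2], r+c [9, 5, 8, 13, 6, 12, 11, 10, 16] are all distinct, so no two queens attack.

(1,8) (2,3) (3,5) (4,9) (5,1) (6,6) (7,4) (8,2) (9,7)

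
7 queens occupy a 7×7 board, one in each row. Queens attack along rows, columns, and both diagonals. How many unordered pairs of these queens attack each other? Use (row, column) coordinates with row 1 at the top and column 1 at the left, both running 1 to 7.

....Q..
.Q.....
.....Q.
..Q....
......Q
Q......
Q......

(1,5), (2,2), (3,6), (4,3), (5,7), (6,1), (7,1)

2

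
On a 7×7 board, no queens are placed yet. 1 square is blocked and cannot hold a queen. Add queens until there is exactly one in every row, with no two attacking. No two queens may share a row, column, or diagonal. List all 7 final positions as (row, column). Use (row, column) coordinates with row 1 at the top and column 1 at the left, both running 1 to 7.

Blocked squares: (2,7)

(1,4) (2,2) (3,7) (4,5) (5,3) (6,1) (7,6)

Row 1: Safe: 1, 2, 3, 4, 5, 6, 7. Place at column 4.
Row 2: attacked by (1,4)→{3,4,5}. Blocked: 7. Safe: 1, 2, 6. Place at column 2.
Row 3: attacked by (1,4)→{2,4,6}; (2,2)→{1,2,3}. Safe: 5, 7. Place at column 7.
Row 4: attacked by (1,4)→{1,4,7}; (2,2)→{2,4}; (3,7)→{6,7}. Safe: 3, 5. Place at column 5.
Row 5: attacked by (1,4)→{4}; (2,2)→{2,5}; (3,7)→{5,7}; (4,5)→{4,5,6}. Safe: 1, 3. Place at column 3.
Row 6: attacked by (1,4)→{4}; (2,2)→{2,6}; (3,7)→{4,7}; (4,5)→{3,5,7}; (5,3)→{2,3,4}. Safe: 1. Place at column 1.
Row 7: attacked by (1,4)→{4}; (2,2)→{2,7}; (3,7)→{3,7}; (4,5)→{2,5}; (5,3)→{1,3,5}; (6,1)→{1,2}. Safe: 6. Place at column 6.
Columns [4, 2, 7, 5, 3, 1, 6], r−c [-3, 0, -4, -1, 2, 5, 1], r+c [5, 4, 10, 9, 8, 7, 13] are all distinct, so no two queens attack.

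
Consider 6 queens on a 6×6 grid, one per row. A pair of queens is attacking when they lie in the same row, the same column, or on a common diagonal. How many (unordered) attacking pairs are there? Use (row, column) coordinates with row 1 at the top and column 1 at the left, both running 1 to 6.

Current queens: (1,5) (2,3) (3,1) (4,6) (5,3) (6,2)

Same column: (2,3)–(5,3) (column 3).
Same diagonal: (3,1)–(5,3) (|3−5| = |1−3| = 2); (5,3)–(6,2) (|5−6| = |3−2| = 1).
Total attacking pairs: 3.

3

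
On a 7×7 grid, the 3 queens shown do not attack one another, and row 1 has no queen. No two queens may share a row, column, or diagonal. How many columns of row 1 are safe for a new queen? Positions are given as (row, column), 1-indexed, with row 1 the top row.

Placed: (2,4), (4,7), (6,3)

(2,4) attacks row 1 at column 4 and diagonals 3, 5.
(4,7) attacks row 1 at column 7 and diagonals 4.
(6,3) attacks row 1 at column 3.
Attacked columns: {3, 4, 5, 7}. Safe: {1, 2, 6}.

3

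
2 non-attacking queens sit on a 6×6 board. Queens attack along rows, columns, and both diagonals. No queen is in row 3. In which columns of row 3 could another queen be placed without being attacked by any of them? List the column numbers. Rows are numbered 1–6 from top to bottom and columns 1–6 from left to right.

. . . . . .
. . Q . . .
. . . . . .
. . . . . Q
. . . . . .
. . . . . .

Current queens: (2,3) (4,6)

(2,3) attacks row 3 at column 3 and diagonals 2, 4.
(4,6) attacks row 3 at column 6 and diagonals 5.
Attacked columns: {2, 3, 4, 5, 6}. Safe: {1}.

columns 1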